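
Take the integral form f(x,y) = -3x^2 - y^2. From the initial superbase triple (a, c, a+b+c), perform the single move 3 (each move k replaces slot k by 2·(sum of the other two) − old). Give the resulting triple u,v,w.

start (-3,-1,-4) = (f(1,0),f(0,1),f(1,1))
replace slot 3: 2·((-3)+(-1)) − (-4) = -4 → (-3,-1,-4)

-3,-1,-4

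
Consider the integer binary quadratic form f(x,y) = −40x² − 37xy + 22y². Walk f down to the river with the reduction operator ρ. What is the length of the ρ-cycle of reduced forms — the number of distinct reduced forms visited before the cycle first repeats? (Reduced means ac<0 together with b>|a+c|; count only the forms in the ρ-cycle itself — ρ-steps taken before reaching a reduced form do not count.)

D = 4889, ⌊√D⌋ = 69
descent: ρ → (22,37,-40)  [lands on river]
river: ρ → (-40,43,19)
river: ρ → (19,33,-50)
river: ρ → (-50,67,2)
river: ρ → (2,69,-16)
river: ρ → (-16,59,22)
river: ρ → (22,29,-46)
river: ρ → (-46,63,5)
river: ρ → (5,67,-20)
river: ρ → (-20,53,26)
river: ρ → (26,51,-22)
river: ρ → (-22,37,40)
river: ρ → (40,43,-19)
river: ρ → (-19,33,50)
river: ρ → (50,67,-2)
river: ρ → (-2,69,16)
river: ρ → (16,59,-22)
river: ρ → (-22,29,46)
river: ρ → (46,63,-5)
river: ρ → (-5,67,20)
river: ρ → (20,53,-26)
river: ρ → (-26,51,22)
ρ-cycle length = 22 (tail of 1 descent step not counted)

22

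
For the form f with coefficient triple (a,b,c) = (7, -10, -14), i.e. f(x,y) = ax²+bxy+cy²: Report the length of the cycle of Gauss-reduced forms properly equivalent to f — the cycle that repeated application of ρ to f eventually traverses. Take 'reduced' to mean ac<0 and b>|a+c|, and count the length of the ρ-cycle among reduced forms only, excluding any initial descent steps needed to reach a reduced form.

D = 492, ⌊√D⌋ = 22
descent: ρ → (-14,10,7)  [lands on river]
river: ρ → (7,18,-6)
river: ρ → (-6,18,7)
river: ρ → (7,10,-14)
river: ρ → (-14,18,3)
river: ρ → (3,18,-14)
ρ-cycle length = 6 (tail of 1 descent step not counted)

6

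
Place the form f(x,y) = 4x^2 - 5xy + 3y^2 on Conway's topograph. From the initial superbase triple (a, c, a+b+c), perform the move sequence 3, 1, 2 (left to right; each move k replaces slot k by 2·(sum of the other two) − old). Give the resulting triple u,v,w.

start (4,3,2) = (f(1,0),f(0,1),f(1,1))
replace slot 3: 2·(4+3) − 2 = 12 → (4,3,12)
replace slot 1: 2·(3+12) − 4 = 26 → (26,3,12)
replace slot 2: 2·(26+12) − 3 = 73 → (26,73,12)

26,73,12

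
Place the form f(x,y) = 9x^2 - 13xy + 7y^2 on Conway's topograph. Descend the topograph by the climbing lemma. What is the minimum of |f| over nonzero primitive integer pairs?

translate: b→5 (≡-13 mod 18), so (9,-13,7)→(9,5,3)
flip: (9,5,3)→(3,-5,9)
translate: b→1 (≡-5 mod 6), so (3,-5,9)→(3,1,7)
reduced (well bottom): (3,1,7) with a≤c, −a<b≤a
well minimum = a = 3

3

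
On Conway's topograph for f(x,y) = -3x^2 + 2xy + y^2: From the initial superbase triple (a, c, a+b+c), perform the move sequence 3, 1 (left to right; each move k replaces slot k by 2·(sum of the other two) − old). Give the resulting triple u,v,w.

start (-3,1,0) = (f(1,0),f(0,1),f(1,1))
replace slot 3: 2·((-3)+1) − 0 = -4 → (-3,1,-4)
replace slot 1: 2·(1+(-4)) − (-3) = -3 → (-3,1,-4)

-3,1,-4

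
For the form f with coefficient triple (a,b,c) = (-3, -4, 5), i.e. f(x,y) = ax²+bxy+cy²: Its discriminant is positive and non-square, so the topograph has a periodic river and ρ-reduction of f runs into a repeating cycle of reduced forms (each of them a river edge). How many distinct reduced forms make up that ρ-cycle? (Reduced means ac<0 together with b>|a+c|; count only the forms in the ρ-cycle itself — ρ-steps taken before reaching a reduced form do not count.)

D = 76, ⌊√D⌋ = 8
descent: ρ → (5,4,-3)  [lands on river]
river: ρ → (-3,8,1)
river: ρ → (1,8,-3)
river: ρ → (-3,4,5)
river: ρ → (5,6,-2)
river: ρ → (-2,6,5)
ρ-cycle length = 6 (tail of 1 descent step not counted)

6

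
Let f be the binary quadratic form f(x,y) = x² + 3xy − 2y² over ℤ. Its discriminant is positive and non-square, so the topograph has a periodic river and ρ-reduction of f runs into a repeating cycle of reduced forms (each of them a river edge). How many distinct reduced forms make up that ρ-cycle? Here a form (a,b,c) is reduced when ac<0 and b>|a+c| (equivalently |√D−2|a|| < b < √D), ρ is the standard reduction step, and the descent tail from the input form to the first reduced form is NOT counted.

D = 17, ⌊√D⌋ = 4
river: ρ → (-2,1,2)
river: ρ → (2,3,-1)
river: ρ → (-1,3,2)
river: ρ → (2,1,-2)
river: ρ → (-2,3,1)
river: ρ → (1,3,-2)
ρ-cycle length = 6 (tail of 0 descent steps not counted)

6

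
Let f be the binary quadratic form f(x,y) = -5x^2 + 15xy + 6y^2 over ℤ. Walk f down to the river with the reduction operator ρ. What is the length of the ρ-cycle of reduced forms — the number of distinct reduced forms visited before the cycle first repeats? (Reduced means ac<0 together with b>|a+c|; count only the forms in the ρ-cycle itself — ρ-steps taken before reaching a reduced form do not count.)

D = 345, ⌊√D⌋ = 18
river: ρ → (6,9,-11)
river: ρ → (-11,13,4)
river: ρ → (4,11,-14)
river: ρ → (-14,17,1)
river: ρ → (1,17,-14)
river: ρ → (-14,11,4)
river: ρ → (4,13,-11)
river: ρ → (-11,9,6)
river: ρ → (6,15,-5)
river: ρ → (-5,15,6)
ρ-cycle length = 10 (tail of 0 descent steps not counted)

10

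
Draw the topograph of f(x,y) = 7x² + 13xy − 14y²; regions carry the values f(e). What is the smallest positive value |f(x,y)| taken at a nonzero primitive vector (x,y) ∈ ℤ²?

river: ρ → (-14,15,6)
river: ρ → (6,21,-5)
river: ρ → (-5,19,10)
river: ρ → (10,21,-3)
river: ρ → (-3,21,10)
river: ρ → (10,19,-5)
river: ρ → (-5,21,6)
river: ρ → (6,15,-14)
river: ρ → (-14,13,7)
river: ρ → (7,15,-12)
river: ρ → (-12,9,10)
river: ρ → (10,11,-11)
river: ρ → (-11,11,10)
river: ρ → (10,9,-12)
river: ρ → (-12,15,7)
river: ρ → (7,13,-14)
closes: descent 0, river 16
min |a| on river = 3

3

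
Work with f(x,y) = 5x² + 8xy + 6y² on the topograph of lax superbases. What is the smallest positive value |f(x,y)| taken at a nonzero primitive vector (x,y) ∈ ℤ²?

translate: b→-2 (≡8 mod 10), so (5,8,6)→(5,-2,3)
flip: (5,-2,3)→(3,2,5)
reduced (well bottom): (3,2,5) with a≤c, −a<b≤a
well minimum = a = 3

3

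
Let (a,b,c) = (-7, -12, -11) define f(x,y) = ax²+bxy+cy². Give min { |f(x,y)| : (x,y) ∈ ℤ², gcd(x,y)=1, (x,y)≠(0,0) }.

translate: b→-2 (≡12 mod 14), so (7,12,11)→(7,-2,6)
flip: (7,-2,6)→(6,2,7)
reduced (well bottom): (6,2,7) with a≤c, −a<b≤a
well minimum |f| = |-6| = 6 (negative-definite)

6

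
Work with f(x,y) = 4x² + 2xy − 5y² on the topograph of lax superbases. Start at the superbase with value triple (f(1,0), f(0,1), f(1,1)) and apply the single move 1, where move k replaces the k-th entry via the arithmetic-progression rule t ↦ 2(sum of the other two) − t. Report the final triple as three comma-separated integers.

start (4,-5,1) = (f(1,0),f(0,1),f(1,1))
replace slot 1: 2·((-5)+1) − 4 = -12 → (-12,-5,1)

-12,-5,1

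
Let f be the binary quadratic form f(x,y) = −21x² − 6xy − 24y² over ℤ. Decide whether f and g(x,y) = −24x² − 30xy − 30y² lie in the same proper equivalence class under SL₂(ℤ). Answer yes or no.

D₁ = -1980, D₂ = -1980
f is negative-definite; reduce −f:
−f: reduced (well bottom): (21,6,24) with a≤c, −a<b≤a
flip sign back: reduced form of f is (-21,-6,-24)
g is negative-definite; reduce −g:
−g: translate: b→-18 (≡30 mod 48), so (24,30,30)→(24,-18,24)
−g: flip: (24,-18,24)→(24,18,24)
−g: reduced (well bottom): (24,18,24) with a≤c, −a<b≤a
flip sign back: reduced form of g is (-24,-18,-24)
reduced forms (-21, -6, -24) vs (-24, -18, -24) ⇒ inequivalent

no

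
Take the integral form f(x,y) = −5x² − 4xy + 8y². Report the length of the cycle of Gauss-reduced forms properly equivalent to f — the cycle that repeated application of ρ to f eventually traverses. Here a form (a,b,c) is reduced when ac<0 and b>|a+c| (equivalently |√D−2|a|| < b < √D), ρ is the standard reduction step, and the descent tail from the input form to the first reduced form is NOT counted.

D = 176, ⌊√D⌋ = 13
descent: ρ → (8,4,-5)  [lands on river]
river: ρ → (-5,6,7)
river: ρ → (7,8,-4)
river: ρ → (-4,8,7)
river: ρ → (7,6,-5)
river: ρ → (-5,4,8)
river: ρ → (8,12,-1)
river: ρ → (-1,12,8)
ρ-cycle length = 8 (tail of 1 descent step not counted)

8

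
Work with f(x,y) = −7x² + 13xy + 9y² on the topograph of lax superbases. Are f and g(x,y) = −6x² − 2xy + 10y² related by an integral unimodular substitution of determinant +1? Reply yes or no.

D₁ = 421, D₂ = 244
discriminants differ ⇒ not SL₂(ℤ)-equivalent

no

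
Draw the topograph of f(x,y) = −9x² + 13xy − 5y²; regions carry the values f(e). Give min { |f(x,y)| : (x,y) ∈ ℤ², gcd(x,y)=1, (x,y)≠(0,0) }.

translate: b→5 (≡-13 mod 18), so (9,-13,5)→(9,5,1)
flip: (9,5,1)→(1,-5,9)
translate: b→1 (≡-5 mod 2), so (1,-5,9)→(1,1,3)
reduced (well bottom): (1,1,3) with a≤c, −a<b≤a
well minimum |f| = |-1| = 1 (negative-definite)

1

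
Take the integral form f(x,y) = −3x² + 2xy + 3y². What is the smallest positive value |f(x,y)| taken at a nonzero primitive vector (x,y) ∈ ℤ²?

river: ρ → (3,4,-2)
river: ρ → (-2,4,3)
river: ρ → (3,2,-3)
river: ρ → (-3,4,2)
river: ρ → (2,4,-3)
river: ρ → (-3,2,3)
closes: descent 0, river 6
min |a| on river = 2

2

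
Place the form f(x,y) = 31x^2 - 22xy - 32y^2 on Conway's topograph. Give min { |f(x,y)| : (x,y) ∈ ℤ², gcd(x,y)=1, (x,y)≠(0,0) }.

descent: ρ → (-32,22,31)  [lands on river]
river: ρ → (31,40,-23)
river: ρ → (-23,52,19)
river: ρ → (19,62,-8)
river: ρ → (-8,66,3)
river: ρ → (3,66,-8)
river: ρ → (-8,62,19)
river: ρ → (19,52,-23)
river: ρ → (-23,40,31)
river: ρ → (31,22,-32)
river: ρ → (-32,42,21)
river: ρ → (21,42,-32)
closes: descent 1, river 12
min |a| on river = 3

3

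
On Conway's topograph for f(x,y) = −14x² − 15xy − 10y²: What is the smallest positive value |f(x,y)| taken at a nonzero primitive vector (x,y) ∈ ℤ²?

translate: b→-13 (≡15 mod 28), so (14,15,10)→(14,-13,9)
flip: (14,-13,9)→(9,13,14)
translate: b→-5 (≡13 mod 18), so (9,13,14)→(9,-5,10)
reduced (well bottom): (9,-5,10) with a≤c, −a<b≤a
well minimum |f| = |-9| = 9 (negative-definite)

9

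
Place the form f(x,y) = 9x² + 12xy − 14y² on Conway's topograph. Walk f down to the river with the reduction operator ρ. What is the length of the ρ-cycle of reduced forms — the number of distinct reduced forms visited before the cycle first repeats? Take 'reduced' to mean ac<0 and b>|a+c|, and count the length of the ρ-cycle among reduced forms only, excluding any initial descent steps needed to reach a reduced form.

D = 648, ⌊√D⌋ = 25
river: ρ → (-14,16,7)
river: ρ → (7,12,-18)
river: ρ → (-18,24,1)
river: ρ → (1,24,-18)
river: ρ → (-18,12,7)
river: ρ → (7,16,-14)
river: ρ → (-14,12,9)
river: ρ → (9,24,-2)
river: ρ → (-2,24,9)
river: ρ → (9,12,-14)
ρ-cycle length = 10 (tail of 0 descent steps not counted)

10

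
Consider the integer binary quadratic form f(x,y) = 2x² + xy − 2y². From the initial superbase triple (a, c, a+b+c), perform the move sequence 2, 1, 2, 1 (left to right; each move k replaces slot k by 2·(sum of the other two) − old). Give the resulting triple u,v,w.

start (2,-2,1) = (f(1,0),f(0,1),f(1,1))
replace slot 2: 2·(2+1) − (-2) = 8 → (2,8,1)
replace slot 1: 2·(8+1) − 2 = 16 → (16,8,1)
replace slot 2: 2·(16+1) − 8 = 26 → (16,26,1)
replace slot 1: 2·(26+1) − 16 = 38 → (38,26,1)

38,26,1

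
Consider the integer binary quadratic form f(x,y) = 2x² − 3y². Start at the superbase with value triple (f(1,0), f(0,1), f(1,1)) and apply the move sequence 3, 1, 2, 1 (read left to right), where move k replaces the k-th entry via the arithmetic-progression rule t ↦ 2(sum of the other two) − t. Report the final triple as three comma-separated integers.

start (2,-3,-1) = (f(1,0),f(0,1),f(1,1))
replace slot 3: 2·(2+(-3)) − (-1) = -1 → (2,-3,-1)
replace slot 1: 2·((-3)+(-1)) − 2 = -10 → (-10,-3,-1)
replace slot 2: 2·((-10)+(-1)) − (-3) = -19 → (-10,-19,-1)
replace slot 1: 2·((-19)+(-1)) − (-10) = -30 → (-30,-19,-1)

-30,-19,-1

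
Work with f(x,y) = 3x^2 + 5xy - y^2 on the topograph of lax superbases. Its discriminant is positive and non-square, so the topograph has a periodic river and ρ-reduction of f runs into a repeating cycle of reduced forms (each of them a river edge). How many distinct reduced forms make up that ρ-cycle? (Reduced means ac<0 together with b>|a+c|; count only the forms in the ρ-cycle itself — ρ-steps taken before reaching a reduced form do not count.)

D = 37, ⌊√D⌋ = 6
river: ρ → (-1,5,3)
river: ρ → (3,1,-3)
river: ρ → (-3,5,1)
river: ρ → (1,5,-3)
river: ρ → (-3,1,3)
river: ρ → (3,5,-1)
ρ-cycle length = 6 (tail of 0 descent steps not counted)

6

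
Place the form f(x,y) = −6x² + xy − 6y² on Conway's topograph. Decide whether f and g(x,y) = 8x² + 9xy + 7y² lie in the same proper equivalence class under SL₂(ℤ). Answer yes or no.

D₁ = -143, D₂ = -143
f is negative-definite; reduce −f:
−f: flip: (6,-1,6)→(6,1,6)
−f: reduced (well bottom): (6,1,6) with a≤c, −a<b≤a
flip sign back: reduced form of f is (-6,-1,-6)
g: translate: b→-7 (≡9 mod 16), so (8,9,7)→(8,-7,6)
g: flip: (8,-7,6)→(6,7,8)
g: translate: b→-5 (≡7 mod 12), so (6,7,8)→(6,-5,7)
g: reduced (well bottom): (6,-5,7) with a≤c, −a<b≤a
reduced forms (-6, -1, -6) vs (6, -5, 7) ⇒ inequivalent

no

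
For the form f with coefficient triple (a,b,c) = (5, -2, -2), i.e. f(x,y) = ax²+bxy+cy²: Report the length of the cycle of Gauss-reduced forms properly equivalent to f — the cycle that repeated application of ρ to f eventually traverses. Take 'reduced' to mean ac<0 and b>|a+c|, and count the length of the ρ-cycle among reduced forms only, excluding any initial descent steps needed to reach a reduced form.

D = 44, ⌊√D⌋ = 6
descent: ρ → (-2,6,1)  [lands on river]
river: ρ → (1,6,-2)
ρ-cycle length = 2 (tail of 1 descent step not counted)

2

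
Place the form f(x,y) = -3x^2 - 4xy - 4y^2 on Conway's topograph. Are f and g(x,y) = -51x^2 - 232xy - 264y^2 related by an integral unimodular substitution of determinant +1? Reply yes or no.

D₁ = -32, D₂ = -32
f is negative-definite; reduce −f:
−f: translate: b→-2 (≡4 mod 6), so (3,4,4)→(3,-2,3)
−f: flip: (3,-2,3)→(3,2,3)
−f: reduced (well bottom): (3,2,3) with a≤c, −a<b≤a
flip sign back: reduced form of f is (-3,-2,-3)
g is negative-definite; reduce −g:
−g: translate: b→28 (≡232 mod 102), so (51,232,264)→(51,28,4)
−g: flip: (51,28,4)→(4,-28,51)
−g: translate: b→4 (≡-28 mod 8), so (4,-28,51)→(4,4,3)
−g: flip: (4,4,3)→(3,-4,4)
−g: translate: b→2 (≡-4 mod 6), so (3,-4,4)→(3,2,3)
−g: reduced (well bottom): (3,2,3) with a≤c, −a<b≤a
flip sign back: reduced form of g is (-3,-2,-3)
reduced forms (-3, -2, -3) vs (-3, -2, -3) ⇒ equivalent

yes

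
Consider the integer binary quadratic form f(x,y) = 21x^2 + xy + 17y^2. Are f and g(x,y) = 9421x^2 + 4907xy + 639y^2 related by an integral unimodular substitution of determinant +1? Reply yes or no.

D₁ = -1427, D₂ = -1427
f: flip: (21,1,17)→(17,-1,21)
f: reduced (well bottom): (17,-1,21) with a≤c, −a<b≤a
g: flip: (9421,4907,639)→(639,-4907,9421)
g: translate: b→205 (≡-4907 mod 1278), so (639,-4907,9421)→(639,205,17)
g: flip: (639,205,17)→(17,-205,639)
g: translate: b→-1 (≡-205 mod 34), so (17,-205,639)→(17,-1,21)
g: reduced (well bottom): (17,-1,21) with a≤c, −a<b≤a
reduced forms (17, -1, 21) vs (17, -1, 21) ⇒ equivalent

yes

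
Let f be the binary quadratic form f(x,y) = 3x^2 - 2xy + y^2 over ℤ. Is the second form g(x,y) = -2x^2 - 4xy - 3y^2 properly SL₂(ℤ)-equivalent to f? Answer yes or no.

D₁ = -8, D₂ = -8
f: flip: (3,-2,1)→(1,2,3)
f: translate: b→0 (≡2 mod 2), so (1,2,3)→(1,0,2)
f: reduced (well bottom): (1,0,2) with a≤c, −a<b≤a
g is negative-definite; reduce −g:
−g: translate: b→0 (≡4 mod 4), so (2,4,3)→(2,0,1)
−g: flip: (2,0,1)→(1,0,2)
−g: reduced (well bottom): (1,0,2) with a≤c, −a<b≤a
flip sign back: reduced form of g is (-1,0,-2)
reduced forms (1, 0, 2) vs (-1, 0, -2) ⇒ inequivalent

no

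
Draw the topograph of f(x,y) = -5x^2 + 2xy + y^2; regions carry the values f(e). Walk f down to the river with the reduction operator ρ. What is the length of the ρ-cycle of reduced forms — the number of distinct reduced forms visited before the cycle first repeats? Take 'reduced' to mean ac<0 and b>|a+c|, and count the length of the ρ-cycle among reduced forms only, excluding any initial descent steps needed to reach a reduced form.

D = 24, ⌊√D⌋ = 4
descent: ρ → (1,4,-2)  [lands on river]
river: ρ → (-2,4,1)
ρ-cycle length = 2 (tail of 1 descent step not counted)

2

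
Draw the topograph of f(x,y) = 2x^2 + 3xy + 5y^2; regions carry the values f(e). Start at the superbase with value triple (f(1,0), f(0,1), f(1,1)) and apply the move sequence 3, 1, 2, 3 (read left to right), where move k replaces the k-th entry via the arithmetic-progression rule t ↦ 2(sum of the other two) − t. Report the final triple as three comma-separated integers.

start (2,5,10) = (f(1,0),f(0,1),f(1,1))
replace slot 3: 2·(2+5) − 10 = 4 → (2,5,4)
replace slot 1: 2·(5+4) − 2 = 16 → (16,5,4)
replace slot 2: 2·(16+4) − 5 = 35 → (16,35,4)
replace slot 3: 2·(16+35) − 4 = 98 → (16,35,98)

16,35,98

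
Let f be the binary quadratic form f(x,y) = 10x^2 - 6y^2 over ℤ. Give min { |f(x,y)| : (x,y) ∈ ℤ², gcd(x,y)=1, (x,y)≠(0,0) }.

descent: ρ → (-6,12,4)  [lands on river]
river: ρ → (4,12,-6)
closes: descent 1, river 2
min |a| on river = 4

4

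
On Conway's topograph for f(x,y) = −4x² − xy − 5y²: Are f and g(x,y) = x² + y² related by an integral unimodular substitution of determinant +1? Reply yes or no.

D₁ = -79, D₂ = -4
discriminants differ ⇒ not SL₂(ℤ)-equivalent

no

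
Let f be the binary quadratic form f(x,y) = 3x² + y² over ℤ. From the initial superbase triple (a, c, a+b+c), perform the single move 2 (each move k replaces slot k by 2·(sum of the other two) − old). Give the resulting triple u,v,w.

start (3,1,4) = (f(1,0),f(0,1),f(1,1))
replace slot 2: 2·(3+4) − 1 = 13 → (3,13,4)

3,13,4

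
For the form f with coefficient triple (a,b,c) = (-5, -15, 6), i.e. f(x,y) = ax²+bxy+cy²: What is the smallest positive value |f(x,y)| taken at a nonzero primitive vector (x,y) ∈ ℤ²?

descent: ρ → (6,15,-5)  [lands on river]
river: ρ → (-5,15,6)
river: ρ → (6,9,-11)
river: ρ → (-11,13,4)
river: ρ → (4,11,-14)
river: ρ → (-14,17,1)
river: ρ → (1,17,-14)
river: ρ → (-14,11,4)
river: ρ → (4,13,-11)
river: ρ → (-11,9,6)
closes: descent 1, river 10
min |a| on river = 1

1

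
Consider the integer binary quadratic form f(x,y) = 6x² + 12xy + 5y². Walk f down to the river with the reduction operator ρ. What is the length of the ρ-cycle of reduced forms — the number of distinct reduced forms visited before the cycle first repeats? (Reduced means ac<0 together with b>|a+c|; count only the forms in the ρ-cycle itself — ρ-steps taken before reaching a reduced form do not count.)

D = 24, ⌊√D⌋ = 4
descent: ρ → (5,-2,-1)
descent: ρ → (-1,4,2)  [lands on river]
river: ρ → (2,4,-1)
ρ-cycle length = 2 (tail of 2 descent steps not counted)

2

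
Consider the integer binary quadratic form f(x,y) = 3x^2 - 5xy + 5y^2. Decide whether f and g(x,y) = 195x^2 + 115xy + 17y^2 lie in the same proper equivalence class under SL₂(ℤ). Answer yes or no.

D₁ = -35, D₂ = -35
f: translate: b→1 (≡-5 mod 6), so (3,-5,5)→(3,1,3)
f: reduced (well bottom): (3,1,3) with a≤c, −a<b≤a
g: flip: (195,115,17)→(17,-115,195)
g: translate: b→-13 (≡-115 mod 34), so (17,-115,195)→(17,-13,3)
g: flip: (17,-13,3)→(3,13,17)
g: translate: b→1 (≡13 mod 6), so (3,13,17)→(3,1,3)
g: reduced (well bottom): (3,1,3) with a≤c, −a<b≤a
reduced forms (3, 1, 3) vs (3, 1, 3) ⇒ equivalent

yes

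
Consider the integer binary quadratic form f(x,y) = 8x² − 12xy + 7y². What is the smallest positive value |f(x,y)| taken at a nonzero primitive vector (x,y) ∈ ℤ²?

translate: b→4 (≡-12 mod 16), so (8,-12,7)→(8,4,3)
flip: (8,4,3)→(3,-4,8)
translate: b→2 (≡-4 mod 6), so (3,-4,8)→(3,2,7)
reduced (well bottom): (3,2,7) with a≤c, −a<b≤a
well minimum = a = 3

3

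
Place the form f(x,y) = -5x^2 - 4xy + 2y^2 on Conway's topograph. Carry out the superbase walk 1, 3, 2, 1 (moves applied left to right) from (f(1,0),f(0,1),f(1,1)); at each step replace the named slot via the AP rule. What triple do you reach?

start (-5,2,-7) = (f(1,0),f(0,1),f(1,1))
replace slot 1: 2·(2+(-7)) − (-5) = -5 → (-5,2,-7)
replace slot 3: 2·((-5)+2) − (-7) = 1 → (-5,2,1)
replace slot 2: 2·((-5)+1) − 2 = -10 → (-5,-10,1)
replace slot 1: 2·((-10)+1) − (-5) = -13 → (-13,-10,1)

-13,-10,1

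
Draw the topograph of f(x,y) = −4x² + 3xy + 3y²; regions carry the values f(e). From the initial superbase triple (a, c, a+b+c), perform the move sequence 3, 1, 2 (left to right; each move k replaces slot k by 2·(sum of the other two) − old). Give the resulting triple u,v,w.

start (-4,3,2) = (f(1,0),f(0,1),f(1,1))
replace slot 3: 2·((-4)+3) − 2 = -4 → (-4,3,-4)
replace slot 1: 2·(3+(-4)) − (-4) = 2 → (2,3,-4)
replace slot 2: 2·(2+(-4)) − 3 = -7 → (2,-7,-4)

2,-7,-4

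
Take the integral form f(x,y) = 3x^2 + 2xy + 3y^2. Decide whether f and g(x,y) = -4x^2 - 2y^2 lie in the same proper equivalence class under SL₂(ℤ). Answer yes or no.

D₁ = -32, D₂ = -32
f: reduced (well bottom): (3,2,3) with a≤c, −a<b≤a
g is negative-definite; reduce −g:
−g: flip: (4,0,2)→(2,0,4)
−g: reduced (well bottom): (2,0,4) with a≤c, −a<b≤a
flip sign back: reduced form of g is (-2,0,-4)
reduced forms (3, 2, 3) vs (-2, 0, -4) ⇒ inequivalent

no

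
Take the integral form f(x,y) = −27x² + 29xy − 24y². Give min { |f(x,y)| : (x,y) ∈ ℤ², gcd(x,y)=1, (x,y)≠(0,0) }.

translate: b→25 (≡-29 mod 54), so (27,-29,24)→(27,25,22)
flip: (27,25,22)→(22,-25,27)
translate: b→19 (≡-25 mod 44), so (22,-25,27)→(22,19,24)
reduced (well bottom): (22,19,24) with a≤c, −a<b≤a
well minimum |f| = |-22| = 22 (negative-definite)

22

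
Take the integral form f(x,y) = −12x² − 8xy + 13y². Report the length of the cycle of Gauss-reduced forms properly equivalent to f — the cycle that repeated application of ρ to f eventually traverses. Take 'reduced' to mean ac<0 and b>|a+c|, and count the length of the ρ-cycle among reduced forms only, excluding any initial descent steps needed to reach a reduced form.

D = 688, ⌊√D⌋ = 26
descent: ρ → (13,8,-12)  [lands on river]
river: ρ → (-12,16,9)
river: ρ → (9,20,-8)
river: ρ → (-8,12,17)
river: ρ → (17,22,-3)
river: ρ → (-3,26,1)
river: ρ → (1,26,-3)
river: ρ → (-3,22,17)
river: ρ → (17,12,-8)
river: ρ → (-8,20,9)
river: ρ → (9,16,-12)
river: ρ → (-12,8,13)
river: ρ → (13,18,-7)
river: ρ → (-7,24,4)
river: ρ → (4,24,-7)
river: ρ → (-7,18,13)
ρ-cycle length = 16 (tail of 1 descent step not counted)

16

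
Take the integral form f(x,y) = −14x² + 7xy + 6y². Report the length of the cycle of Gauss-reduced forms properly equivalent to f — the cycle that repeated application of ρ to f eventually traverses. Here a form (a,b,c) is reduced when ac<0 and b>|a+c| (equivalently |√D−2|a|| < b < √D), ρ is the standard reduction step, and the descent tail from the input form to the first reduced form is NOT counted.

D = 385, ⌊√D⌋ = 19
descent: ρ → (6,17,-4)  [lands on river]
river: ρ → (-4,15,10)
river: ρ → (10,5,-9)
river: ρ → (-9,13,6)
river: ρ → (6,11,-11)
river: ρ → (-11,11,6)
river: ρ → (6,13,-9)
river: ρ → (-9,5,10)
river: ρ → (10,15,-4)
river: ρ → (-4,17,6)
river: ρ → (6,19,-1)
river: ρ → (-1,19,6)
ρ-cycle length = 12 (tail of 1 descent step not counted)

12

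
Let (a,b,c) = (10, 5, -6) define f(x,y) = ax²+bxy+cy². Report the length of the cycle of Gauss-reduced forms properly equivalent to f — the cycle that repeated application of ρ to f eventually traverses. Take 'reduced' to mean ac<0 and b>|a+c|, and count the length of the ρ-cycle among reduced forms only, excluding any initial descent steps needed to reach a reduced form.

D = 265, ⌊√D⌋ = 16
river: ρ → (-6,7,9)
river: ρ → (9,11,-4)
river: ρ → (-4,13,6)
river: ρ → (6,11,-6)
river: ρ → (-6,13,4)
river: ρ → (4,11,-9)
river: ρ → (-9,7,6)
river: ρ → (6,5,-10)
river: ρ → (-10,15,1)
river: ρ → (1,15,-10)
river: ρ → (-10,5,6)
river: ρ → (6,7,-9)
river: ρ → (-9,11,4)
river: ρ → (4,13,-6)
river: ρ → (-6,11,6)
river: ρ → (6,13,-4)
river: ρ → (-4,11,9)
river: ρ → (9,7,-6)
river: ρ → (-6,5,10)
river: ρ → (10,15,-1)
river: ρ → (-1,15,10)
river: ρ → (10,5,-6)
ρ-cycle length = 22 (tail of 0 descent steps not counted)

22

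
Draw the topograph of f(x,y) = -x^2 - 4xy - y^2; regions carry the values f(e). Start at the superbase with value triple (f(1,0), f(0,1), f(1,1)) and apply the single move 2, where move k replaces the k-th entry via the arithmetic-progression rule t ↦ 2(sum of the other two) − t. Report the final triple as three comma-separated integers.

start (-1,-1,-6) = (f(1,0),f(0,1),f(1,1))
replace slot 2: 2·((-1)+(-6)) − (-1) = -13 → (-1,-13,-6)

-1,-13,-6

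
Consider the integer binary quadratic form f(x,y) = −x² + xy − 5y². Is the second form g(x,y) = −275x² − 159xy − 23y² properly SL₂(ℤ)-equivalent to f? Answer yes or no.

D₁ = -19, D₂ = -19
f is negative-definite; reduce −f:
−f: translate: b→1 (≡-1 mod 2), so (1,-1,5)→(1,1,5)
−f: reduced (well bottom): (1,1,5) with a≤c, −a<b≤a
flip sign back: reduced form of f is (-1,-1,-5)
g is negative-definite; reduce −g:
−g: flip: (275,159,23)→(23,-159,275)
−g: translate: b→-21 (≡-159 mod 46), so (23,-159,275)→(23,-21,5)
−g: flip: (23,-21,5)→(5,21,23)
−g: translate: b→1 (≡21 mod 10), so (5,21,23)→(5,1,1)
−g: flip: (5,1,1)→(1,-1,5)
−g: translate: b→1 (≡-1 mod 2), so (1,-1,5)→(1,1,5)
−g: reduced (well bottom): (1,1,5) with a≤c, −a<b≤a
flip sign back: reduced form of g is (-1,-1,-5)
reduced forms (-1, -1, -5) vs (-1, -1, -5) ⇒ equivalent

yes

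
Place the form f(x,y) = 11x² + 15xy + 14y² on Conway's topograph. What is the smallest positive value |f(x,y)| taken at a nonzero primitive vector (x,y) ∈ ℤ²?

translate: b→-7 (≡15 mod 22), so (11,15,14)→(11,-7,10)
flip: (11,-7,10)→(10,7,11)
reduced (well bottom): (10,7,11) with a≤c, −a<b≤a
well minimum = a = 10

10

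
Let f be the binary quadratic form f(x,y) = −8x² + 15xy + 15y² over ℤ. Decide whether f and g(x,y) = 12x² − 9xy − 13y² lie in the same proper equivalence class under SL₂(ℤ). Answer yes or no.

D₁ = 705, D₂ = 705
river cycle of f (length 14): (15, 15, -8), (-8, 17, 13), (13, 9, -12), (-12, 15, 10), (10, 25, -2), (-2, 23, 22), (22, 21, -3), (-3, 21, 22), (22, 23, -2), (-2, 25, 10), … (4 more)
river cycle of g (length 14): (-13, 9, 12), (12, 15, -10), (-10, 25, 2), (2, 23, -22), (-22, 21, 3), (3, 21, -22), (-22, 23, 2), (2, 25, -10), (-10, 15, 12), (12, 9, -13), … (4 more)
cycles differ ⇒ inequivalent

no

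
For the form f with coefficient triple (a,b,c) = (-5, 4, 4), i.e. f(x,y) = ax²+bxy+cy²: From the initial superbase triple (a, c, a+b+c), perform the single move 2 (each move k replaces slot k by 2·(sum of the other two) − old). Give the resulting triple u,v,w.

start (-5,4,3) = (f(1,0),f(0,1),f(1,1))
replace slot 2: 2·((-5)+3) − 4 = -8 → (-5,-8,3)

-5,-8,3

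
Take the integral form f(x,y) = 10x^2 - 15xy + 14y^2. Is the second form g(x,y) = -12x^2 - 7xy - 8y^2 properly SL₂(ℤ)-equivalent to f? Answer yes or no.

D₁ = -335, D₂ = -335
f: translate: b→5 (≡-15 mod 20), so (10,-15,14)→(10,5,9)
f: flip: (10,5,9)→(9,-5,10)
f: reduced (well bottom): (9,-5,10) with a≤c, −a<b≤a
g is negative-definite; reduce −g:
−g: flip: (12,7,8)→(8,-7,12)
−g: reduced (well bottom): (8,-7,12) with a≤c, −a<b≤a
flip sign back: reduced form of g is (-8,7,-12)
reduced forms (9, -5, 10) vs (-8, 7, -12) ⇒ inequivalent

no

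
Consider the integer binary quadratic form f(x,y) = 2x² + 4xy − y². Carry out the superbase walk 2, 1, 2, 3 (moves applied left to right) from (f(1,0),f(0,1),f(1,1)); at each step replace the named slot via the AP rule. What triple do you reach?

start (2,-1,5) = (f(1,0),f(0,1),f(1,1))
replace slot 2: 2·(2+5) − (-1) = 15 → (2,15,5)
replace slot 1: 2·(15+5) − 2 = 38 → (38,15,5)
replace slot 2: 2·(38+5) − 15 = 71 → (38,71,5)
replace slot 3: 2·(38+71) − 5 = 213 → (38,71,213)

38,71,213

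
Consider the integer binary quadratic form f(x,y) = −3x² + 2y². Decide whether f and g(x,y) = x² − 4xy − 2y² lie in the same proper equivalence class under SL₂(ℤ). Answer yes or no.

D₁ = 24, D₂ = 24
river cycle of f (length 2): (2, 4, -1), (-1, 4, 2)
river cycle of g (length 2): (-2, 4, 1), (1, 4, -2)
cycles differ ⇒ inequivalent

no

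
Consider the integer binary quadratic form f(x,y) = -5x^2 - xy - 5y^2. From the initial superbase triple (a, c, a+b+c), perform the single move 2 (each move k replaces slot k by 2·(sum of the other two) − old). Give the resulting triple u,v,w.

start (-5,-5,-11) = (f(1,0),f(0,1),f(1,1))
replace slot 2: 2·((-5)+(-11)) − (-5) = -27 → (-5,-27,-11)

-5,-27,-11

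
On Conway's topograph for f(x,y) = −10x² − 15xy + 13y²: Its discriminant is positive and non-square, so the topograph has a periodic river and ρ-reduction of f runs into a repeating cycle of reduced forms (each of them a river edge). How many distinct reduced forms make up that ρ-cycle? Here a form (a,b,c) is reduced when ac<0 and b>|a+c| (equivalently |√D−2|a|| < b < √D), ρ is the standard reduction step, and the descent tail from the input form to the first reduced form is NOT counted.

D = 745, ⌊√D⌋ = 27
descent: ρ → (13,15,-10)  [lands on river]
river: ρ → (-10,25,3)
river: ρ → (3,23,-18)
river: ρ → (-18,13,8)
river: ρ → (8,19,-12)
river: ρ → (-12,5,15)
river: ρ → (15,25,-2)
river: ρ → (-2,27,2)
river: ρ → (2,25,-15)
river: ρ → (-15,5,12)
river: ρ → (12,19,-8)
river: ρ → (-8,13,18)
river: ρ → (18,23,-3)
river: ρ → (-3,25,10)
river: ρ → (10,15,-13)
river: ρ → (-13,11,12)
river: ρ → (12,13,-12)
river: ρ → (-12,11,13)
ρ-cycle length = 18 (tail of 1 descent step not counted)

18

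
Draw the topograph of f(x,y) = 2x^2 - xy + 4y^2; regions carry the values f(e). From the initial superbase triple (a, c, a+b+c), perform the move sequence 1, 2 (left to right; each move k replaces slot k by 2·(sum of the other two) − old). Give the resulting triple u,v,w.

start (2,4,5) = (f(1,0),f(0,1),f(1,1))
replace slot 1: 2·(4+5) − 2 = 16 → (16,4,5)
replace slot 2: 2·(16+5) − 4 = 38 → (16,38,5)

16,38,5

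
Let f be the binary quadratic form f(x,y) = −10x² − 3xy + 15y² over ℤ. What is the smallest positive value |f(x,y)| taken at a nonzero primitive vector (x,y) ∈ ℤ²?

descent: ρ → (15,3,-10)
descent: ρ → (-10,17,8)  [lands on river]
river: ρ → (8,15,-12)
river: ρ → (-12,9,11)
river: ρ → (11,13,-10)
river: ρ → (-10,7,14)
river: ρ → (14,21,-3)
river: ρ → (-3,21,14)
river: ρ → (14,7,-10)
river: ρ → (-10,13,11)
river: ρ → (11,9,-12)
river: ρ → (-12,15,8)
river: ρ → (8,17,-10)
river: ρ → (-10,23,2)
river: ρ → (2,21,-21)
river: ρ → (-21,21,2)
river: ρ → (2,23,-10)
closes: descent 2, river 16
min |a| on river = 2

2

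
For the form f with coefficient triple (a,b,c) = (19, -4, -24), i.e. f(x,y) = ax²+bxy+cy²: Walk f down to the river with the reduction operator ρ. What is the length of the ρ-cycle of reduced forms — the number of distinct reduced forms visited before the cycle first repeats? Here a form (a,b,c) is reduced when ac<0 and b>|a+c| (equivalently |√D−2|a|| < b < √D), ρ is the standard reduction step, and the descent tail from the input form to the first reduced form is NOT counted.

D = 1840, ⌊√D⌋ = 42
descent: ρ → (-24,4,19)
descent: ρ → (19,34,-9)  [lands on river]
river: ρ → (-9,38,11)
river: ρ → (11,28,-24)
river: ρ → (-24,20,15)
river: ρ → (15,40,-4)
river: ρ → (-4,40,15)
river: ρ → (15,20,-24)
river: ρ → (-24,28,11)
river: ρ → (11,38,-9)
river: ρ → (-9,34,19)
river: ρ → (19,42,-1)
river: ρ → (-1,42,19)
ρ-cycle length = 12 (tail of 2 descent steps not counted)

12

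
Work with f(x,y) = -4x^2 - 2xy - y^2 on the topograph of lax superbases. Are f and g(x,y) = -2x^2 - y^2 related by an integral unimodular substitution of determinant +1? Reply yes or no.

D₁ = -12, D₂ = -8
discriminants differ ⇒ not SL₂(ℤ)-equivalent

no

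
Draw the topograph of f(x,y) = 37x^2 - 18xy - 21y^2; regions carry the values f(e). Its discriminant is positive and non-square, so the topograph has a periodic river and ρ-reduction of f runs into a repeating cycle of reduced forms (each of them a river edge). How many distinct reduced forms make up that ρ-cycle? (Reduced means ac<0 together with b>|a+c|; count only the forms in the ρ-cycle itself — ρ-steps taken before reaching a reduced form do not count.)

D = 3432, ⌊√D⌋ = 58
descent: ρ → (-21,18,37)  [lands on river]
river: ρ → (37,56,-2)
river: ρ → (-2,56,37)
river: ρ → (37,18,-21)
river: ρ → (-21,24,34)
river: ρ → (34,44,-11)
river: ρ → (-11,44,34)
river: ρ → (34,24,-21)
ρ-cycle length = 8 (tail of 1 descent step not counted)

8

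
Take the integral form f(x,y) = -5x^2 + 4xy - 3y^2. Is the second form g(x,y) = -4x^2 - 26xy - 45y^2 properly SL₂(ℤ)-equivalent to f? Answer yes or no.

D₁ = -44, D₂ = -44
f is negative-definite; reduce −f:
−f: flip: (5,-4,3)→(3,4,5)
−f: translate: b→-2 (≡4 mod 6), so (3,4,5)→(3,-2,4)
−f: reduced (well bottom): (3,-2,4) with a≤c, −a<b≤a
flip sign back: reduced form of f is (-3,2,-4)
g is negative-definite; reduce −g:
−g: translate: b→2 (≡26 mod 8), so (4,26,45)→(4,2,3)
−g: flip: (4,2,3)→(3,-2,4)
−g: reduced (well bottom): (3,-2,4) with a≤c, −a<b≤a
flip sign back: reduced form of g is (-3,2,-4)
reduced forms (-3, 2, -4) vs (-3, 2, -4) ⇒ equivalent

yes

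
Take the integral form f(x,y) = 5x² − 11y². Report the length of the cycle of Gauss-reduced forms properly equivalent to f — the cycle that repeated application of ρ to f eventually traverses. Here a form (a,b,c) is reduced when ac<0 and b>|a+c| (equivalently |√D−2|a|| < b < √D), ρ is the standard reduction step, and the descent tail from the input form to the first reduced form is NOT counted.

D = 220, ⌊√D⌋ = 14
descent: ρ → (-11,0,5)
descent: ρ → (5,10,-6)  [lands on river]
river: ρ → (-6,14,1)
river: ρ → (1,14,-6)
river: ρ → (-6,10,5)
ρ-cycle length = 4 (tail of 2 descent steps not counted)

4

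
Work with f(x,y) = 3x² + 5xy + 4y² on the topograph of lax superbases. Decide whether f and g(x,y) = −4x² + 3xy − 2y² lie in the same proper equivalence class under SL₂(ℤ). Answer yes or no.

D₁ = -23, D₂ = -23
f: translate: b→-1 (≡5 mod 6), so (3,5,4)→(3,-1,2)
f: flip: (3,-1,2)→(2,1,3)
f: reduced (well bottom): (2,1,3) with a≤c, −a<b≤a
g is negative-definite; reduce −g:
−g: flip: (4,-3,2)→(2,3,4)
−g: translate: b→-1 (≡3 mod 4), so (2,3,4)→(2,-1,3)
−g: reduced (well bottom): (2,-1,3) with a≤c, −a<b≤a
flip sign back: reduced form of g is (-2,1,-3)
reduced forms (2, 1, 3) vs (-2, 1, -3) ⇒ inequivalent

no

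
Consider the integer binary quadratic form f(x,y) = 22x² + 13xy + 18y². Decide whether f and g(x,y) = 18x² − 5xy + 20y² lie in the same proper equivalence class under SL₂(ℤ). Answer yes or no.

D₁ = -1415, D₂ = -1415
f: flip: (22,13,18)→(18,-13,22)
f: reduced (well bottom): (18,-13,22) with a≤c, −a<b≤a
g: reduced (well bottom): (18,-5,20) with a≤c, −a<b≤a
reduced forms (18, -13, 22) vs (18, -5, 20) ⇒ inequivalent

no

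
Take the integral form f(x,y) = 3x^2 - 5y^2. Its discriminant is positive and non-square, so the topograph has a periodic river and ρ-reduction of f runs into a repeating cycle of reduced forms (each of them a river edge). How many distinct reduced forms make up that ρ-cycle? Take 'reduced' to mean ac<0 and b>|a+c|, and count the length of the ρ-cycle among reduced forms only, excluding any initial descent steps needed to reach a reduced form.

D = 60, ⌊√D⌋ = 7
descent: ρ → (-5,0,3)
descent: ρ → (3,6,-2)  [lands on river]
river: ρ → (-2,6,3)
ρ-cycle length = 2 (tail of 2 descent steps not counted)

2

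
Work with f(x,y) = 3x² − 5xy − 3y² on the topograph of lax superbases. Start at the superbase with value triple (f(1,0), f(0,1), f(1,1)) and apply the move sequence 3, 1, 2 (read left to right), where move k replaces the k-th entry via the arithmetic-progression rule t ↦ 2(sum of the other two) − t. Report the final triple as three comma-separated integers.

start (3,-3,-5) = (f(1,0),f(0,1),f(1,1))
replace slot 3: 2·(3+(-3)) − (-5) = 5 → (3,-3,5)
replace slot 1: 2·((-3)+5) − 3 = 1 → (1,-3,5)
replace slot 2: 2·(1+5) − (-3) = 15 → (1,15,5)

1,15,5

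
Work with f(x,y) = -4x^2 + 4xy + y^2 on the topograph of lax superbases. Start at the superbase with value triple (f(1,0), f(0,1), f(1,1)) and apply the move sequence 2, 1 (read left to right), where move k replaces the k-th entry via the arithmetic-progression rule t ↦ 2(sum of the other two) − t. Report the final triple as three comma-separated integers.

start (-4,1,1) = (f(1,0),f(0,1),f(1,1))
replace slot 2: 2·((-4)+1) − 1 = -7 → (-4,-7,1)
replace slot 1: 2·((-7)+1) − (-4) = -8 → (-8,-7,1)

-8,-7,1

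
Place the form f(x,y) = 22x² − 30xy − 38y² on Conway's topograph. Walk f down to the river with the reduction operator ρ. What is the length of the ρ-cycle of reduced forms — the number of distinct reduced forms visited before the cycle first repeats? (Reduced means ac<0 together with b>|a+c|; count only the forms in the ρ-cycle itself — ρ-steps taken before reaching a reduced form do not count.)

D = 4244, ⌊√D⌋ = 65
descent: ρ → (-38,30,22)  [lands on river]
river: ρ → (22,58,-10)
river: ρ → (-10,62,10)
river: ρ → (10,58,-22)
river: ρ → (-22,30,38)
river: ρ → (38,46,-14)
river: ρ → (-14,38,50)
river: ρ → (50,62,-2)
river: ρ → (-2,62,50)
river: ρ → (50,38,-14)
river: ρ → (-14,46,38)
river: ρ → (38,30,-22)
river: ρ → (-22,58,10)
river: ρ → (10,62,-10)
river: ρ → (-10,58,22)
river: ρ → (22,30,-38)
river: ρ → (-38,46,14)
river: ρ → (14,38,-50)
river: ρ → (-50,62,2)
river: ρ → (2,62,-50)
river: ρ → (-50,38,14)
river: ρ → (14,46,-38)
ρ-cycle length = 22 (tail of 1 descent step not counted)

22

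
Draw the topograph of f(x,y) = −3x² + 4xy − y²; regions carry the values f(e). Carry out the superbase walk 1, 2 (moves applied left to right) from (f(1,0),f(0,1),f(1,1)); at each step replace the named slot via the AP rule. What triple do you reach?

start (-3,-1,0) = (f(1,0),f(0,1),f(1,1))
replace slot 1: 2·((-1)+0) − (-3) = 1 → (1,-1,0)
replace slot 2: 2·(1+0) − (-1) = 3 → (1,3,0)

1,3,0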